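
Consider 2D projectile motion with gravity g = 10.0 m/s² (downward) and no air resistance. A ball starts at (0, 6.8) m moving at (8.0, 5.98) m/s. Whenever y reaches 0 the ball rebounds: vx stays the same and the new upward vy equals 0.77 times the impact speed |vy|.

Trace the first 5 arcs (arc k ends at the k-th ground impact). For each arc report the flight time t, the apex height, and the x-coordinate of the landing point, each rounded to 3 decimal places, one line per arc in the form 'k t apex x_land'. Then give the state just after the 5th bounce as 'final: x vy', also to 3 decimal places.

Arc 1: start y=6.800, vy=5.980 → t=1.909, apex=8.588, x_land=15.269, impact vy=-13.106
  bounce: vy ← 0.77·13.106 = 10.091
Arc 2: start y=0.000, vy=10.091 → t=2.018, apex=5.092, x_land=31.415, impact vy=-10.091
  bounce: vy ← 0.77·10.091 = 7.770
Arc 3: start y=0.000, vy=7.770 → t=1.554, apex=3.019, x_land=43.847, impact vy=-7.770
  bounce: vy ← 0.77·7.770 = 5.983
Arc 4: start y=0.000, vy=5.983 → t=1.197, apex=1.790, x_land=53.421, impact vy=-5.983
  bounce: vy ← 0.77·5.983 = 4.607
Arc 5: start y=0.000, vy=4.607 → t=0.921, apex=1.061, x_land=60.792, impact vy=-4.607
  bounce: vy ← 0.77·4.607 = 3.547

1 1.909 8.588 15.269
2 2.018 5.092 31.415
3 1.554 3.019 43.847
4 1.197 1.790 53.421
5 0.921 1.061 60.792
final: 60.792 3.547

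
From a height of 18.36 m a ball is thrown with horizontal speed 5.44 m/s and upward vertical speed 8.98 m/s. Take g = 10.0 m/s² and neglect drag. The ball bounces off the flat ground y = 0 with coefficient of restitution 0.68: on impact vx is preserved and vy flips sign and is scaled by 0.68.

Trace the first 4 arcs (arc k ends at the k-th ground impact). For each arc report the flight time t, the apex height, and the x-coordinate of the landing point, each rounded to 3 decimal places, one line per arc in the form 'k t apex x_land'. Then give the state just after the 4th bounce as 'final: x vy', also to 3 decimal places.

1 3.014 22.392 16.397
2 2.878 10.354 32.054
3 1.957 4.788 42.701
4 1.331 2.214 49.940
final: 49.940 4.525

Arc 1: start y=18.360, vy=8.980 → t=3.014, apex=22.392, x_land=16.397, impact vy=-21.162
  bounce: vy ← 0.68·21.162 = 14.390
Arc 2: start y=0.000, vy=14.390 → t=2.878, apex=10.354, x_land=32.054, impact vy=-14.390
  bounce: vy ← 0.68·14.390 = 9.785
Arc 3: start y=0.000, vy=9.785 → t=1.957, apex=4.788, x_land=42.701, impact vy=-9.785
  bounce: vy ← 0.68·9.785 = 6.654
Arc 4: start y=0.000, vy=6.654 → t=1.331, apex=2.214, x_land=49.940, impact vy=-6.654
  bounce: vy ← 0.68·6.654 = 4.525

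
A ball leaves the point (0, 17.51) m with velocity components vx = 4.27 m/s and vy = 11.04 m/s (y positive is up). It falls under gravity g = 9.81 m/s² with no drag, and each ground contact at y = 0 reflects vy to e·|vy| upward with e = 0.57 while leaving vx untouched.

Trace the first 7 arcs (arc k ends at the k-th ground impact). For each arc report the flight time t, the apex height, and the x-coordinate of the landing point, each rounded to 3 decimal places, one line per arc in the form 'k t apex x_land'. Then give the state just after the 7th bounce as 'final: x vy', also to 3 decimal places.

Arc 1: start y=17.510, vy=11.040 → t=3.325, apex=23.722, x_land=14.196, impact vy=-21.574
  bounce: vy ← 0.57·21.574 = 12.297
Arc 2: start y=0.000, vy=12.297 → t=2.507, apex=7.707, x_land=24.901, impact vy=-12.297
  bounce: vy ← 0.57·12.297 = 7.009
Arc 3: start y=0.000, vy=7.009 → t=1.429, apex=2.504, x_land=31.003, impact vy=-7.009
  bounce: vy ← 0.57·7.009 = 3.995
Arc 4: start y=0.000, vy=3.995 → t=0.815, apex=0.814, x_land=34.481, impact vy=-3.995
  bounce: vy ← 0.57·3.995 = 2.277
Arc 5: start y=0.000, vy=2.277 → t=0.464, apex=0.264, x_land=36.463, impact vy=-2.277
  bounce: vy ← 0.57·2.277 = 1.298
Arc 6: start y=0.000, vy=1.298 → t=0.265, apex=0.086, x_land=37.593, impact vy=-1.298
  bounce: vy ← 0.57·1.298 = 0.740
Arc 7: start y=0.000, vy=0.740 → t=0.151, apex=0.028, x_land=38.238, impact vy=-0.740
  bounce: vy ← 0.57·0.740 = 0.422

1 3.325 23.722 14.196
2 2.507 7.707 24.901
3 1.429 2.504 31.003
4 0.815 0.814 34.481
5 0.464 0.264 36.463
6 0.265 0.086 37.593
7 0.151 0.028 38.238
final: 38.238 0.422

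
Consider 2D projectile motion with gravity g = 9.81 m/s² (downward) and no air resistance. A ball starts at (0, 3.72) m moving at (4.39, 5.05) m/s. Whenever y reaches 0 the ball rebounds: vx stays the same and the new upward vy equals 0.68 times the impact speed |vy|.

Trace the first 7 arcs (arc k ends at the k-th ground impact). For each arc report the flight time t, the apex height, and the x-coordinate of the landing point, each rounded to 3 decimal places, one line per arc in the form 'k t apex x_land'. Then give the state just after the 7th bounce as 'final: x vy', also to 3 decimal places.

Arc 1: start y=3.720, vy=5.050 → t=1.526, apex=5.020, x_land=6.701, impact vy=-9.924
  bounce: vy ← 0.68·9.924 = 6.748
Arc 2: start y=0.000, vy=6.748 → t=1.376, apex=2.321, x_land=12.741, impact vy=-6.748
  bounce: vy ← 0.68·6.748 = 4.589
Arc 3: start y=0.000, vy=4.589 → t=0.936, apex=1.073, x_land=16.848, impact vy=-4.589
  bounce: vy ← 0.68·4.589 = 3.120
Arc 4: start y=0.000, vy=3.120 → t=0.636, apex=0.496, x_land=19.641, impact vy=-3.120
  bounce: vy ← 0.68·3.120 = 2.122
Arc 5: start y=0.000, vy=2.122 → t=0.433, apex=0.229, x_land=21.540, impact vy=-2.122
  bounce: vy ← 0.68·2.122 = 1.443
Arc 6: start y=0.000, vy=1.443 → t=0.294, apex=0.106, x_land=22.831, impact vy=-1.443
  bounce: vy ← 0.68·1.443 = 0.981
Arc 7: start y=0.000, vy=0.981 → t=0.200, apex=0.049, x_land=23.710, impact vy=-0.981
  bounce: vy ← 0.68·0.981 = 0.667

1 1.526 5.020 6.701
2 1.376 2.321 12.741
3 0.936 1.073 16.848
4 0.636 0.496 19.641
5 0.433 0.229 21.540
6 0.294 0.106 22.831
7 0.200 0.049 23.710
final: 23.710 0.667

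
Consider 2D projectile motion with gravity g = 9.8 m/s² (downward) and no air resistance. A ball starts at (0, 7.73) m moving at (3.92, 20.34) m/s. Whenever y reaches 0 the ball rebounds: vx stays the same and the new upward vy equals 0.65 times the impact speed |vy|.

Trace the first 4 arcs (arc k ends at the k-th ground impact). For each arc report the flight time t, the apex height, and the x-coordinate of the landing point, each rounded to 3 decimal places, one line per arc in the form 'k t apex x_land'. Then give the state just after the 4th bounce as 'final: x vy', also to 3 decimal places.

Arc 1: start y=7.730, vy=20.340 → t=4.501, apex=28.838, x_land=17.646, impact vy=-23.774
  bounce: vy ← 0.65·23.774 = 15.453
Arc 2: start y=0.000, vy=15.453 → t=3.154, apex=12.184, x_land=30.008, impact vy=-15.453
  bounce: vy ← 0.65·15.453 = 10.045
Arc 3: start y=0.000, vy=10.045 → t=2.050, apex=5.148, x_land=38.044, impact vy=-10.045
  bounce: vy ← 0.65·10.045 = 6.529
Arc 4: start y=0.000, vy=6.529 → t=1.332, apex=2.175, x_land=43.267, impact vy=-6.529
  bounce: vy ← 0.65·6.529 = 4.244

1 4.501 28.838 17.646
2 3.154 12.184 30.008
3 2.050 5.148 38.044
4 1.332 2.175 43.267
final: 43.267 4.244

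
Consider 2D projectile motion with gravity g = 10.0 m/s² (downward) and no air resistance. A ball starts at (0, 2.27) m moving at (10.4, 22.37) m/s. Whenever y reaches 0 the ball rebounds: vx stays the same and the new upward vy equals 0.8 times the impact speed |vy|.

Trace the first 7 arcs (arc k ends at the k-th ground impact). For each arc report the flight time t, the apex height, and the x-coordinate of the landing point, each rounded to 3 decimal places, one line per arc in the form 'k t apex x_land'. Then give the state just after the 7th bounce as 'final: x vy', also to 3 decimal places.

1 4.573 27.291 47.562
2 3.738 17.466 86.438
3 2.990 11.178 117.538
4 2.392 7.154 142.418
5 1.914 4.579 162.323
6 1.531 2.930 178.246
7 1.225 1.875 190.985
final: 190.985 4.900

Arc 1: start y=2.270, vy=22.370 → t=4.573, apex=27.291, x_land=47.562, impact vy=-23.363
  bounce: vy ← 0.8·23.363 = 18.690
Arc 2: start y=0.000, vy=18.690 → t=3.738, apex=17.466, x_land=86.438, impact vy=-18.690
  bounce: vy ← 0.8·18.690 = 14.952
Arc 3: start y=0.000, vy=14.952 → t=2.990, apex=11.178, x_land=117.538, impact vy=-14.952
  bounce: vy ← 0.8·14.952 = 11.962
Arc 4: start y=0.000, vy=11.962 → t=2.392, apex=7.154, x_land=142.418, impact vy=-11.962
  bounce: vy ← 0.8·11.962 = 9.569
Arc 5: start y=0.000, vy=9.569 → t=1.914, apex=4.579, x_land=162.323, impact vy=-9.569
  bounce: vy ← 0.8·9.569 = 7.655
Arc 6: start y=0.000, vy=7.655 → t=1.531, apex=2.930, x_land=178.246, impact vy=-7.655
  bounce: vy ← 0.8·7.655 = 6.124
Arc 7: start y=0.000, vy=6.124 → t=1.225, apex=1.875, x_land=190.985, impact vy=-6.124
  bounce: vy ← 0.8·6.124 = 4.900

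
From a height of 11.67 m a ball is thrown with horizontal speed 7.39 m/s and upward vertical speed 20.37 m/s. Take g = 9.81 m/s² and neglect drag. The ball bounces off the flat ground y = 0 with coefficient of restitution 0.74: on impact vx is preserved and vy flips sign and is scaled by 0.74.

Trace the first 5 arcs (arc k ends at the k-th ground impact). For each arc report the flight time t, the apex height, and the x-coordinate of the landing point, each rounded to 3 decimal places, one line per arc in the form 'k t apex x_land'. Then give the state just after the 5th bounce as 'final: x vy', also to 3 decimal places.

Arc 1: start y=11.670, vy=20.370 → t=4.663, apex=32.819, x_land=34.460, impact vy=-25.375
  bounce: vy ← 0.74·25.375 = 18.778
Arc 2: start y=0.000, vy=18.778 → t=3.828, apex=17.972, x_land=62.751, impact vy=-18.778
  bounce: vy ← 0.74·18.778 = 13.895
Arc 3: start y=0.000, vy=13.895 → t=2.833, apex=9.841, x_land=83.687, impact vy=-13.895
  bounce: vy ← 0.74·13.895 = 10.283
Arc 4: start y=0.000, vy=10.283 → t=2.096, apex=5.389, x_land=99.179, impact vy=-10.283
  bounce: vy ← 0.74·10.283 = 7.609
Arc 5: start y=0.000, vy=7.609 → t=1.551, apex=2.951, x_land=110.643, impact vy=-7.609
  bounce: vy ← 0.74·7.609 = 5.631

1 4.663 32.819 34.460
2 3.828 17.972 62.751
3 2.833 9.841 83.687
4 2.096 5.389 99.179
5 1.551 2.951 110.643
final: 110.643 5.631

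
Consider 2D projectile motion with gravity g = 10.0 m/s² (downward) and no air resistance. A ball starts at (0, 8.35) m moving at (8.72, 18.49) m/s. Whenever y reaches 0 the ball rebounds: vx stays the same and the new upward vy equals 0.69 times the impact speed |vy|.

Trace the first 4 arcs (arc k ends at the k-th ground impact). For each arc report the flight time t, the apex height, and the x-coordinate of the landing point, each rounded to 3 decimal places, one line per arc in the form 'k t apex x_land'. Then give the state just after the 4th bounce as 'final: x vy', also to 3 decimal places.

Arc 1: start y=8.350, vy=18.490 → t=4.105, apex=25.444, x_land=35.794, impact vy=-22.558
  bounce: vy ← 0.69·22.558 = 15.565
Arc 2: start y=0.000, vy=15.565 → t=3.113, apex=12.114, x_land=62.940, impact vy=-15.565
  bounce: vy ← 0.69·15.565 = 10.740
Arc 3: start y=0.000, vy=10.740 → t=2.148, apex=5.767, x_land=81.671, impact vy=-10.740
  bounce: vy ← 0.69·10.740 = 7.411
Arc 4: start y=0.000, vy=7.411 → t=1.482, apex=2.746, x_land=94.595, impact vy=-7.411
  bounce: vy ← 0.69·7.411 = 5.113

1 4.105 25.444 35.794
2 3.113 12.114 62.940
3 2.148 5.767 81.671
4 1.482 2.746 94.595
final: 94.595 5.113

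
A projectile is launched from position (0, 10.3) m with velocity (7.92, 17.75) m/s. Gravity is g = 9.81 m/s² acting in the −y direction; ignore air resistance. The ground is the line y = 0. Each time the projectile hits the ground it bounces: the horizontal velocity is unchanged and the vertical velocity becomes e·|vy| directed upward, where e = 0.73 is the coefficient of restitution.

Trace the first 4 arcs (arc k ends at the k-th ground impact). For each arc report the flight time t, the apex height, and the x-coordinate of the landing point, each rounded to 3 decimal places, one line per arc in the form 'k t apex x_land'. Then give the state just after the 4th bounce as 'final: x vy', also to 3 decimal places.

Arc 1: start y=10.300, vy=17.750 → t=4.128, apex=26.358, x_land=32.690, impact vy=-22.741
  bounce: vy ← 0.73·22.741 = 16.601
Arc 2: start y=0.000, vy=16.601 → t=3.384, apex=14.046, x_land=59.495, impact vy=-16.601
  bounce: vy ← 0.73·16.601 = 12.119
Arc 3: start y=0.000, vy=12.119 → t=2.471, apex=7.485, x_land=79.063, impact vy=-12.119
  bounce: vy ← 0.73·12.119 = 8.847
Arc 4: start y=0.000, vy=8.847 → t=1.804, apex=3.989, x_land=93.347, impact vy=-8.847
  bounce: vy ← 0.73·8.847 = 6.458

1 4.128 26.358 32.690
2 3.384 14.046 59.495
3 2.471 7.485 79.063
4 1.804 3.989 93.347
final: 93.347 6.458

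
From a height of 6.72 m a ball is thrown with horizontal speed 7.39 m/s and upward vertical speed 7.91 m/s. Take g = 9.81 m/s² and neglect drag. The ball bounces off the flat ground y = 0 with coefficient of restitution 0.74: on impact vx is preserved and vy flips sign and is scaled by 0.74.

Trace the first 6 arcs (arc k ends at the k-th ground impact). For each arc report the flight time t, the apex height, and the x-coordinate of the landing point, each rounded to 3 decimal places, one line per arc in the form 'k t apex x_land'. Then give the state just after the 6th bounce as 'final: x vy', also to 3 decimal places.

1 2.228 9.909 16.462
2 2.104 5.426 32.008
3 1.557 2.971 43.511
4 1.152 1.627 52.024
5 0.852 0.891 58.323
6 0.631 0.488 62.985
final: 62.985 2.290

Arc 1: start y=6.720, vy=7.910 → t=2.228, apex=9.909, x_land=16.462, impact vy=-13.943
  bounce: vy ← 0.74·13.943 = 10.318
Arc 2: start y=0.000, vy=10.318 → t=2.104, apex=5.426, x_land=32.008, impact vy=-10.318
  bounce: vy ← 0.74·10.318 = 7.635
Arc 3: start y=0.000, vy=7.635 → t=1.557, apex=2.971, x_land=43.511, impact vy=-7.635
  bounce: vy ← 0.74·7.635 = 5.650
Arc 4: start y=0.000, vy=5.650 → t=1.152, apex=1.627, x_land=52.024, impact vy=-5.650
  bounce: vy ← 0.74·5.650 = 4.181
Arc 5: start y=0.000, vy=4.181 → t=0.852, apex=0.891, x_land=58.323, impact vy=-4.181
  bounce: vy ← 0.74·4.181 = 3.094
Arc 6: start y=0.000, vy=3.094 → t=0.631, apex=0.488, x_land=62.985, impact vy=-3.094
  bounce: vy ← 0.74·3.094 = 2.290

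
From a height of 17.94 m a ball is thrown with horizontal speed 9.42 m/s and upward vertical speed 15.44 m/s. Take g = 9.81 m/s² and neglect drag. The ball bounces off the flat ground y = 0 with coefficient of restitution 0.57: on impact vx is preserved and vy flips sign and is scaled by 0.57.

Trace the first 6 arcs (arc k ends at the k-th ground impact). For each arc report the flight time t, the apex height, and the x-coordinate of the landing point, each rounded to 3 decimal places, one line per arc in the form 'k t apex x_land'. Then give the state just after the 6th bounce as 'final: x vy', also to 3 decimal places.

1 4.051 30.091 38.158
2 2.824 9.776 64.756
3 1.609 3.176 79.917
4 0.917 1.032 88.559
5 0.523 0.335 93.484
6 0.298 0.109 96.292
final: 96.292 0.833

Arc 1: start y=17.940, vy=15.440 → t=4.051, apex=30.091, x_land=38.158, impact vy=-24.298
  bounce: vy ← 0.57·24.298 = 13.850
Arc 2: start y=0.000, vy=13.850 → t=2.824, apex=9.776, x_land=64.756, impact vy=-13.850
  bounce: vy ← 0.57·13.850 = 7.894
Arc 3: start y=0.000, vy=7.894 → t=1.609, apex=3.176, x_land=79.917, impact vy=-7.894
  bounce: vy ← 0.57·7.894 = 4.500
Arc 4: start y=0.000, vy=4.500 → t=0.917, apex=1.032, x_land=88.559, impact vy=-4.500
  bounce: vy ← 0.57·4.500 = 2.565
Arc 5: start y=0.000, vy=2.565 → t=0.523, apex=0.335, x_land=93.484, impact vy=-2.565
  bounce: vy ← 0.57·2.565 = 1.462
Arc 6: start y=0.000, vy=1.462 → t=0.298, apex=0.109, x_land=96.292, impact vy=-1.462
  bounce: vy ← 0.57·1.462 = 0.833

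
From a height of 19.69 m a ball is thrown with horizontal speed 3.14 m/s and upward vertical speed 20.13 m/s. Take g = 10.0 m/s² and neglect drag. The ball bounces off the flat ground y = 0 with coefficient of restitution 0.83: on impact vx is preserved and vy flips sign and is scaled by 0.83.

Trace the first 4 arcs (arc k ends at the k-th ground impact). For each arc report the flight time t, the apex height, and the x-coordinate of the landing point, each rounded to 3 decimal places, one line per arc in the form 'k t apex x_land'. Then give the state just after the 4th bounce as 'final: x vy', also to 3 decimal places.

Arc 1: start y=19.690, vy=20.130 → t=4.840, apex=39.951, x_land=15.197, impact vy=-28.267
  bounce: vy ← 0.83·28.267 = 23.462
Arc 2: start y=0.000, vy=23.462 → t=4.692, apex=27.522, x_land=29.930, impact vy=-23.462
  bounce: vy ← 0.83·23.462 = 19.473
Arc 3: start y=0.000, vy=19.473 → t=3.895, apex=18.960, x_land=42.160, impact vy=-19.473
  bounce: vy ← 0.83·19.473 = 16.163
Arc 4: start y=0.000, vy=16.163 → t=3.233, apex=13.062, x_land=52.310, impact vy=-16.163
  bounce: vy ← 0.83·16.163 = 13.415

1 4.840 39.951 15.197
2 4.692 27.522 29.930
3 3.895 18.960 42.160
4 3.233 13.062 52.310
final: 52.310 13.415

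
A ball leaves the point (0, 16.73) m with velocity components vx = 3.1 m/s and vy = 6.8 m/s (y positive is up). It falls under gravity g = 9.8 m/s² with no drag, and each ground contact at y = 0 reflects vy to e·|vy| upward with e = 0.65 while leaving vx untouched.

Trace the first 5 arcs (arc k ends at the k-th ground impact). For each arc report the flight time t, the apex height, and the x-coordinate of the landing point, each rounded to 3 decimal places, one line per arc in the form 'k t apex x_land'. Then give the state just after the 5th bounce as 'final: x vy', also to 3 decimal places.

1 2.668 19.089 8.270
2 2.566 8.065 16.224
3 1.668 3.408 21.394
4 1.084 1.440 24.755
5 0.705 0.608 26.939
final: 26.939 2.244

Arc 1: start y=16.730, vy=6.800 → t=2.668, apex=19.089, x_land=8.270, impact vy=-19.343
  bounce: vy ← 0.65·19.343 = 12.573
Arc 2: start y=0.000, vy=12.573 → t=2.566, apex=8.065, x_land=16.224, impact vy=-12.573
  bounce: vy ← 0.65·12.573 = 8.172
Arc 3: start y=0.000, vy=8.172 → t=1.668, apex=3.408, x_land=21.394, impact vy=-8.172
  bounce: vy ← 0.65·8.172 = 5.312
Arc 4: start y=0.000, vy=5.312 → t=1.084, apex=1.440, x_land=24.755, impact vy=-5.312
  bounce: vy ← 0.65·5.312 = 3.453
Arc 5: start y=0.000, vy=3.453 → t=0.705, apex=0.608, x_land=26.939, impact vy=-3.453
  bounce: vy ← 0.65·3.453 = 2.244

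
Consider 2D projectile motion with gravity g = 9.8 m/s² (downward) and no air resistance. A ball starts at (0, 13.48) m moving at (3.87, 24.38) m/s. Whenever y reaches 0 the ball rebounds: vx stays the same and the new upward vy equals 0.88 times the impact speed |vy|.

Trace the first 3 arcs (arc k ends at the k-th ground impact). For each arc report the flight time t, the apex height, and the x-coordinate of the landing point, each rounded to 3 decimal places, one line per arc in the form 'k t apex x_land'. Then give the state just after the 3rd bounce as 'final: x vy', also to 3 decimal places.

1 5.478 43.806 21.199
2 5.262 33.923 41.564
3 4.631 26.270 59.486
final: 59.486 19.968

Arc 1: start y=13.480, vy=24.380 → t=5.478, apex=43.806, x_land=21.199, impact vy=-29.302
  bounce: vy ← 0.88·29.302 = 25.786
Arc 2: start y=0.000, vy=25.786 → t=5.262, apex=33.923, x_land=41.564, impact vy=-25.786
  bounce: vy ← 0.88·25.786 = 22.691
Arc 3: start y=0.000, vy=22.691 → t=4.631, apex=26.270, x_land=59.486, impact vy=-22.691
  bounce: vy ← 0.88·22.691 = 19.968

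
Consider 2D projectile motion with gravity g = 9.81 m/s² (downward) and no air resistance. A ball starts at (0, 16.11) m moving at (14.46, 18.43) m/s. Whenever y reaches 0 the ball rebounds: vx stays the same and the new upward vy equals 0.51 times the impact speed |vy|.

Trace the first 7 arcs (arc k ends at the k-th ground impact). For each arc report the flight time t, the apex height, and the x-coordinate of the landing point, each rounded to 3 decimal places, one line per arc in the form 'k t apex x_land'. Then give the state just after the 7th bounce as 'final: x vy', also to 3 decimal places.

Arc 1: start y=16.110, vy=18.430 → t=4.489, apex=33.422, x_land=64.912, impact vy=-25.607
  bounce: vy ← 0.51·25.607 = 13.060
Arc 2: start y=0.000, vy=13.060 → t=2.663, apex=8.693, x_land=103.412, impact vy=-13.060
  bounce: vy ← 0.51·13.060 = 6.661
Arc 3: start y=0.000, vy=6.661 → t=1.358, apex=2.261, x_land=123.047, impact vy=-6.661
  bounce: vy ← 0.51·6.661 = 3.397
Arc 4: start y=0.000, vy=3.397 → t=0.693, apex=0.588, x_land=133.061, impact vy=-3.397
  bounce: vy ← 0.51·3.397 = 1.732
Arc 5: start y=0.000, vy=1.732 → t=0.353, apex=0.153, x_land=138.168, impact vy=-1.732
  bounce: vy ← 0.51·1.732 = 0.884
Arc 6: start y=0.000, vy=0.884 → t=0.180, apex=0.040, x_land=140.773, impact vy=-0.884
  bounce: vy ← 0.51·0.884 = 0.451
Arc 7: start y=0.000, vy=0.451 → t=0.092, apex=0.010, x_land=142.101, impact vy=-0.451
  bounce: vy ← 0.51·0.451 = 0.230

1 4.489 33.422 64.912
2 2.663 8.693 103.412
3 1.358 2.261 123.047
4 0.693 0.588 133.061
5 0.353 0.153 138.168
6 0.180 0.040 140.773
7 0.092 0.010 142.101
final: 142.101 0.230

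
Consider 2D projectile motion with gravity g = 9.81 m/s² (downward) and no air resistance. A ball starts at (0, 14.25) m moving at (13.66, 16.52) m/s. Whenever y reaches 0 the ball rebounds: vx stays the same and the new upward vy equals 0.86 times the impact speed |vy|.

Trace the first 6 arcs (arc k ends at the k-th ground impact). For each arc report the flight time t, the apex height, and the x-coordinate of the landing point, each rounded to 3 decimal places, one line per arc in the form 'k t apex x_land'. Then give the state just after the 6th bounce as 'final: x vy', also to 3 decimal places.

1 4.080 28.160 55.733
2 4.121 20.827 112.029
3 3.544 15.404 160.443
4 3.048 11.393 202.079
5 2.621 8.426 237.887
6 2.254 6.232 268.681
final: 268.681 9.509

Arc 1: start y=14.250, vy=16.520 → t=4.080, apex=28.160, x_land=55.733, impact vy=-23.505
  bounce: vy ← 0.86·23.505 = 20.214
Arc 2: start y=0.000, vy=20.214 → t=4.121, apex=20.827, x_land=112.029, impact vy=-20.214
  bounce: vy ← 0.86·20.214 = 17.384
Arc 3: start y=0.000, vy=17.384 → t=3.544, apex=15.404, x_land=160.443, impact vy=-17.384
  bounce: vy ← 0.86·17.384 = 14.951
Arc 4: start y=0.000, vy=14.951 → t=3.048, apex=11.393, x_land=202.079, impact vy=-14.951
  bounce: vy ← 0.86·14.951 = 12.858
Arc 5: start y=0.000, vy=12.858 → t=2.621, apex=8.426, x_land=237.887, impact vy=-12.858
  bounce: vy ← 0.86·12.858 = 11.057
Arc 6: start y=0.000, vy=11.057 → t=2.254, apex=6.232, x_land=268.681, impact vy=-11.057
  bounce: vy ← 0.86·11.057 = 9.509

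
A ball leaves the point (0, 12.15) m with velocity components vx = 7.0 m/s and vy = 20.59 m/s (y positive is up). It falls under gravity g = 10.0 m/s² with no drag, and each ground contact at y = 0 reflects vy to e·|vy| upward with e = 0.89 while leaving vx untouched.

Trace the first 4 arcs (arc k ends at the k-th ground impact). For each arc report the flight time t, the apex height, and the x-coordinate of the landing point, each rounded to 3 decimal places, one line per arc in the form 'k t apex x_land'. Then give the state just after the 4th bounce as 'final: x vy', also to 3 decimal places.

Arc 1: start y=12.150, vy=20.590 → t=4.642, apex=33.347, x_land=32.491, impact vy=-25.825
  bounce: vy ← 0.89·25.825 = 22.985
Arc 2: start y=0.000, vy=22.985 → t=4.597, apex=26.414, x_land=64.669, impact vy=-22.985
  bounce: vy ← 0.89·22.985 = 20.456
Arc 3: start y=0.000, vy=20.456 → t=4.091, apex=20.923, x_land=93.308, impact vy=-20.456
  bounce: vy ← 0.89·20.456 = 18.206
Arc 4: start y=0.000, vy=18.206 → t=3.641, apex=16.573, x_land=118.796, impact vy=-18.206
  bounce: vy ← 0.89·18.206 = 16.203

1 4.642 33.347 32.491
2 4.597 26.414 64.669
3 4.091 20.923 93.308
4 3.641 16.573 118.796
final: 118.796 16.203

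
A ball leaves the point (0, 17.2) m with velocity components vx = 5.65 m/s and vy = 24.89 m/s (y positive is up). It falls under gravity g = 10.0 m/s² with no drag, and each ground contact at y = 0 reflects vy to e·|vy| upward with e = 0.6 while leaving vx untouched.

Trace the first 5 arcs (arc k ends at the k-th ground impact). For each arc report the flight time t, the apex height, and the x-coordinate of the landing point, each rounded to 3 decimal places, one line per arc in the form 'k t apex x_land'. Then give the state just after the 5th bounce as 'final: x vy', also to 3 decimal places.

Arc 1: start y=17.200, vy=24.890 → t=5.593, apex=48.176, x_land=31.601, impact vy=-31.040
  bounce: vy ← 0.6·31.040 = 18.624
Arc 2: start y=0.000, vy=18.624 → t=3.725, apex=17.343, x_land=52.646, impact vy=-18.624
  bounce: vy ← 0.6·18.624 = 11.175
Arc 3: start y=0.000, vy=11.175 → t=2.235, apex=6.244, x_land=65.273, impact vy=-11.175
  bounce: vy ← 0.6·11.175 = 6.705
Arc 4: start y=0.000, vy=6.705 → t=1.341, apex=2.248, x_land=72.850, impact vy=-6.705
  bounce: vy ← 0.6·6.705 = 4.023
Arc 5: start y=0.000, vy=4.023 → t=0.805, apex=0.809, x_land=77.396, impact vy=-4.023
  bounce: vy ← 0.6·4.023 = 2.414

1 5.593 48.176 31.601
2 3.725 17.343 52.646
3 2.235 6.244 65.273
4 1.341 2.248 72.850
5 0.805 0.809 77.396
final: 77.396 2.414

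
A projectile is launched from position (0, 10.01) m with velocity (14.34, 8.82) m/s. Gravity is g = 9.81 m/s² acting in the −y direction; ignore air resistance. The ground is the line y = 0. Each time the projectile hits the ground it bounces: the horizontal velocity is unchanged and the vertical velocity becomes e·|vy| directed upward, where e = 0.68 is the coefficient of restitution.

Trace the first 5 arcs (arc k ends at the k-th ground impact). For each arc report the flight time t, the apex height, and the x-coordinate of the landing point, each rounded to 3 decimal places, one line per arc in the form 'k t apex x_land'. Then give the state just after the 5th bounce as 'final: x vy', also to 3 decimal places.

Arc 1: start y=10.010, vy=8.820 → t=2.587, apex=13.975, x_land=37.098, impact vy=-16.559
  bounce: vy ← 0.68·16.559 = 11.260
Arc 2: start y=0.000, vy=11.260 → t=2.296, apex=6.462, x_land=70.017, impact vy=-11.260
  bounce: vy ← 0.68·11.260 = 7.657
Arc 3: start y=0.000, vy=7.657 → t=1.561, apex=2.988, x_land=92.401, impact vy=-7.657
  bounce: vy ← 0.68·7.657 = 5.207
Arc 4: start y=0.000, vy=5.207 → t=1.061, apex=1.382, x_land=107.623, impact vy=-5.207
  bounce: vy ← 0.68·5.207 = 3.540
Arc 5: start y=0.000, vy=3.540 → t=0.722, apex=0.639, x_land=117.974, impact vy=-3.540
  bounce: vy ← 0.68·3.540 = 2.408

1 2.587 13.975 37.098
2 2.296 6.462 70.017
3 1.561 2.988 92.401
4 1.061 1.382 107.623
5 0.722 0.639 117.974
final: 117.974 2.408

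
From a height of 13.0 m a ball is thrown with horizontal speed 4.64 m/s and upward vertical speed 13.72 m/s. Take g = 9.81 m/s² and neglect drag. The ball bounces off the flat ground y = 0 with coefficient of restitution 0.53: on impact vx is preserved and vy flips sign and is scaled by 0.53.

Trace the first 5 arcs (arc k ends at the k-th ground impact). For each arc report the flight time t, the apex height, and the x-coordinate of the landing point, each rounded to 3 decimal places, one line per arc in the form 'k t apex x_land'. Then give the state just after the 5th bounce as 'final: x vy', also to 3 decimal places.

1 3.545 22.594 16.448
2 2.275 6.347 27.004
3 1.206 1.783 32.599
4 0.639 0.501 35.564
5 0.339 0.141 37.136
final: 37.136 0.880

Arc 1: start y=13.000, vy=13.720 → t=3.545, apex=22.594, x_land=16.448, impact vy=-21.055
  bounce: vy ← 0.53·21.055 = 11.159
Arc 2: start y=0.000, vy=11.159 → t=2.275, apex=6.347, x_land=27.004, impact vy=-11.159
  bounce: vy ← 0.53·11.159 = 5.914
Arc 3: start y=0.000, vy=5.914 → t=1.206, apex=1.783, x_land=32.599, impact vy=-5.914
  bounce: vy ← 0.53·5.914 = 3.135
Arc 4: start y=0.000, vy=3.135 → t=0.639, apex=0.501, x_land=35.564, impact vy=-3.135
  bounce: vy ← 0.53·3.135 = 1.661
Arc 5: start y=0.000, vy=1.661 → t=0.339, apex=0.141, x_land=37.136, impact vy=-1.661
  bounce: vy ← 0.53·1.661 = 0.880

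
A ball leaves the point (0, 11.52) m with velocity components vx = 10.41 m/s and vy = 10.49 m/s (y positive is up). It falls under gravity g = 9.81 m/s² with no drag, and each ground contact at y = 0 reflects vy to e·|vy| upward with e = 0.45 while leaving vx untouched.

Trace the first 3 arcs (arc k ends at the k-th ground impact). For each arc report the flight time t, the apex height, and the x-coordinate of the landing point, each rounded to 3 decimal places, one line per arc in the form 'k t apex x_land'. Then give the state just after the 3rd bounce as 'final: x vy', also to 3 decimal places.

1 2.938 17.129 30.585
2 1.682 3.469 48.093
3 0.757 0.702 55.971
final: 55.971 1.671

Arc 1: start y=11.520, vy=10.490 → t=2.938, apex=17.129, x_land=30.585, impact vy=-18.332
  bounce: vy ← 0.45·18.332 = 8.249
Arc 2: start y=0.000, vy=8.249 → t=1.682, apex=3.469, x_land=48.093, impact vy=-8.249
  bounce: vy ← 0.45·8.249 = 3.712
Arc 3: start y=0.000, vy=3.712 → t=0.757, apex=0.702, x_land=55.971, impact vy=-3.712
  bounce: vy ← 0.45·3.712 = 1.671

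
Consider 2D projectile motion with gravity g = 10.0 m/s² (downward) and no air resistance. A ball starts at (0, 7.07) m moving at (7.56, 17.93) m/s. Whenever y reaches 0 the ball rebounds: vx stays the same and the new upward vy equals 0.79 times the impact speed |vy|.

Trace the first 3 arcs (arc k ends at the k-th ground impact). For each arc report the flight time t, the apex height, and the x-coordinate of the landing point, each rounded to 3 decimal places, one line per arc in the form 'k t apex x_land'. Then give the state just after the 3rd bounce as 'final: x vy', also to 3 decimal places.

1 3.944 23.144 29.820
2 3.399 14.444 55.519
3 2.685 9.015 75.821
final: 75.821 10.608

Arc 1: start y=7.070, vy=17.930 → t=3.944, apex=23.144, x_land=29.820, impact vy=-21.515
  bounce: vy ← 0.79·21.515 = 16.997
Arc 2: start y=0.000, vy=16.997 → t=3.399, apex=14.444, x_land=55.519, impact vy=-16.997
  bounce: vy ← 0.79·16.997 = 13.427
Arc 3: start y=0.000, vy=13.427 → t=2.685, apex=9.015, x_land=75.821, impact vy=-13.427
  bounce: vy ← 0.79·13.427 = 10.608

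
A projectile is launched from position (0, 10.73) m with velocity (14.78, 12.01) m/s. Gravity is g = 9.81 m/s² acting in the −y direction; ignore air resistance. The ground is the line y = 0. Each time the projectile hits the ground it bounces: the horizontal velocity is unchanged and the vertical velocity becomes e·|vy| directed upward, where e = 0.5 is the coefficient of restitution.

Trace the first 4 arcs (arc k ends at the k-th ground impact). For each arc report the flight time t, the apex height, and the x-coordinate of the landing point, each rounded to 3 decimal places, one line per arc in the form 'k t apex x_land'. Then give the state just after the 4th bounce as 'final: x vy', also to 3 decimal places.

Arc 1: start y=10.730, vy=12.010 → t=3.144, apex=18.082, x_land=46.472, impact vy=-18.835
  bounce: vy ← 0.5·18.835 = 9.418
Arc 2: start y=0.000, vy=9.418 → t=1.920, apex=4.520, x_land=74.850, impact vy=-9.418
  bounce: vy ← 0.5·9.418 = 4.709
Arc 3: start y=0.000, vy=4.709 → t=0.960, apex=1.130, x_land=89.038, impact vy=-4.709
  bounce: vy ← 0.5·4.709 = 2.354
Arc 4: start y=0.000, vy=2.354 → t=0.480, apex=0.283, x_land=96.133, impact vy=-2.354
  bounce: vy ← 0.5·2.354 = 1.177

1 3.144 18.082 46.472
2 1.920 4.520 74.850
3 0.960 1.130 89.038
4 0.480 0.283 96.133
final: 96.133 1.177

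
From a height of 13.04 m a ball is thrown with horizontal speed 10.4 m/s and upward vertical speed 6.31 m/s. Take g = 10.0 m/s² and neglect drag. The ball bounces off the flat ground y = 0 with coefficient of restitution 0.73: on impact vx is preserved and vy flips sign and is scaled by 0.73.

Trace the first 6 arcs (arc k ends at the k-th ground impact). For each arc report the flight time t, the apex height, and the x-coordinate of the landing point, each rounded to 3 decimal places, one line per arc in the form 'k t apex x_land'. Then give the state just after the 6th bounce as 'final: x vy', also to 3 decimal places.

1 2.365 15.031 24.594
2 2.531 8.010 50.921
3 1.848 4.268 70.139
4 1.349 2.275 84.168
5 0.985 1.212 94.410
6 0.719 0.646 101.886
final: 101.886 2.624

Arc 1: start y=13.040, vy=6.310 → t=2.365, apex=15.031, x_land=24.594, impact vy=-17.338
  bounce: vy ← 0.73·17.338 = 12.657
Arc 2: start y=0.000, vy=12.657 → t=2.531, apex=8.010, x_land=50.921, impact vy=-12.657
  bounce: vy ← 0.73·12.657 = 9.240
Arc 3: start y=0.000, vy=9.240 → t=1.848, apex=4.268, x_land=70.139, impact vy=-9.240
  bounce: vy ← 0.73·9.240 = 6.745
Arc 4: start y=0.000, vy=6.745 → t=1.349, apex=2.275, x_land=84.168, impact vy=-6.745
  bounce: vy ← 0.73·6.745 = 4.924
Arc 5: start y=0.000, vy=4.924 → t=0.985, apex=1.212, x_land=94.410, impact vy=-4.924
  bounce: vy ← 0.73·4.924 = 3.594
Arc 6: start y=0.000, vy=3.594 → t=0.719, apex=0.646, x_land=101.886, impact vy=-3.594
  bounce: vy ← 0.73·3.594 = 2.624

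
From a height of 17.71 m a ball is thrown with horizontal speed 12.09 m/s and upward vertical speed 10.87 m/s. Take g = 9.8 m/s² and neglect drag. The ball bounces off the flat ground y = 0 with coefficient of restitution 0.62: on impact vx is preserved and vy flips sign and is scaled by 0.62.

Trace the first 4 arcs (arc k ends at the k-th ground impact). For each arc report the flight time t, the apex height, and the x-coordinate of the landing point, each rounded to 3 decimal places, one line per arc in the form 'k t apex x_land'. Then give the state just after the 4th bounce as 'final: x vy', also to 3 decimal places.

Arc 1: start y=17.710, vy=10.870 → t=3.310, apex=23.738, x_land=40.021, impact vy=-21.570
  bounce: vy ← 0.62·21.570 = 13.374
Arc 2: start y=0.000, vy=13.374 → t=2.729, apex=9.125, x_land=73.018, impact vy=-13.374
  bounce: vy ← 0.62·13.374 = 8.292
Arc 3: start y=0.000, vy=8.292 → t=1.692, apex=3.508, x_land=93.476, impact vy=-8.292
  bounce: vy ← 0.62·8.292 = 5.141
Arc 4: start y=0.000, vy=5.141 → t=1.049, apex=1.348, x_land=106.160, impact vy=-5.141
  bounce: vy ← 0.62·5.141 = 3.187

1 3.310 23.738 40.021
2 2.729 9.125 73.018
3 1.692 3.508 93.476
4 1.049 1.348 106.160
final: 106.160 3.187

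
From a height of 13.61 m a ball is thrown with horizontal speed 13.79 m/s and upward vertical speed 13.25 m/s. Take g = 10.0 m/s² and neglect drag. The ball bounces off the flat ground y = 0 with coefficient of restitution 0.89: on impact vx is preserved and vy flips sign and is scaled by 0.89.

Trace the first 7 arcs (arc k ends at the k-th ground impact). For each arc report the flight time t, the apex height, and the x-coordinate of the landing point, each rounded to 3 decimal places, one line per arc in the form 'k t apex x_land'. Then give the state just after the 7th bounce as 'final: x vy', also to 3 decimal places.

Arc 1: start y=13.610, vy=13.250 → t=3.441, apex=22.388, x_land=47.452, impact vy=-21.160
  bounce: vy ← 0.89·21.160 = 18.833
Arc 2: start y=0.000, vy=18.833 → t=3.767, apex=17.734, x_land=99.393, impact vy=-18.833
  bounce: vy ← 0.89·18.833 = 16.761
Arc 3: start y=0.000, vy=16.761 → t=3.352, apex=14.047, x_land=145.620, impact vy=-16.761
  bounce: vy ← 0.89·16.761 = 14.917
Arc 4: start y=0.000, vy=14.917 → t=2.983, apex=11.126, x_land=186.762, impact vy=-14.917
  bounce: vy ← 0.89·14.917 = 13.277
Arc 5: start y=0.000, vy=13.277 → t=2.655, apex=8.813, x_land=223.379, impact vy=-13.277
  bounce: vy ← 0.89·13.277 = 11.816
Arc 6: start y=0.000, vy=11.816 → t=2.363, apex=6.981, x_land=255.968, impact vy=-11.816
  bounce: vy ← 0.89·11.816 = 10.516
Arc 7: start y=0.000, vy=10.516 → t=2.103, apex=5.530, x_land=284.972, impact vy=-10.516
  bounce: vy ← 0.89·10.516 = 9.360

1 3.441 22.388 47.452
2 3.767 17.734 99.393
3 3.352 14.047 145.620
4 2.983 11.126 186.762
5 2.655 8.813 223.379
6 2.363 6.981 255.968
7 2.103 5.530 284.972
final: 284.972 9.360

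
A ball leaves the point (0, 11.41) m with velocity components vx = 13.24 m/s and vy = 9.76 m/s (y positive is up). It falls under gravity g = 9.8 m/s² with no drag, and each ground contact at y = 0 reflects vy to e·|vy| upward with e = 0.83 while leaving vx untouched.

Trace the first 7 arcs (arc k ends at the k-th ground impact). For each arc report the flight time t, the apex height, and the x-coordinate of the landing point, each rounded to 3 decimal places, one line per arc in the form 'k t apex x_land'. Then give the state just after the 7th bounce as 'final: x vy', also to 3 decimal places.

Arc 1: start y=11.410, vy=9.760 → t=2.818, apex=16.270, x_land=37.312, impact vy=-17.858
  bounce: vy ← 0.83·17.858 = 14.822
Arc 2: start y=0.000, vy=14.822 → t=3.025, apex=11.208, x_land=77.361, impact vy=-14.822
  bounce: vy ← 0.83·14.822 = 12.302
Arc 3: start y=0.000, vy=12.302 → t=2.511, apex=7.722, x_land=110.602, impact vy=-12.302
  bounce: vy ← 0.83·12.302 = 10.211
Arc 4: start y=0.000, vy=10.211 → t=2.084, apex=5.319, x_land=138.192, impact vy=-10.211
  bounce: vy ← 0.83·10.211 = 8.475
Arc 5: start y=0.000, vy=8.475 → t=1.730, apex=3.664, x_land=161.091, impact vy=-8.475
  bounce: vy ← 0.83·8.475 = 7.034
Arc 6: start y=0.000, vy=7.034 → t=1.436, apex=2.524, x_land=180.098, impact vy=-7.034
  bounce: vy ← 0.83·7.034 = 5.838
Arc 7: start y=0.000, vy=5.838 → t=1.192, apex=1.739, x_land=195.873, impact vy=-5.838
  bounce: vy ← 0.83·5.838 = 4.846

1 2.818 16.270 37.312
2 3.025 11.208 77.361
3 2.511 7.722 110.602
4 2.084 5.319 138.192
5 1.730 3.664 161.091
6 1.436 2.524 180.098
7 1.192 1.739 195.873
final: 195.873 4.846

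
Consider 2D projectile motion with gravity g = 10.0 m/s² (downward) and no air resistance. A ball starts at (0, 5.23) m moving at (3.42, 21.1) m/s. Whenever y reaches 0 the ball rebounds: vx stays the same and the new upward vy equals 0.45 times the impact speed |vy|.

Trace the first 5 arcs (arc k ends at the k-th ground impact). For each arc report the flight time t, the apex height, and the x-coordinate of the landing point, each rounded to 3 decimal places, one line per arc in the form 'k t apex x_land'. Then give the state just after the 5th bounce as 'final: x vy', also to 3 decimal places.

Arc 1: start y=5.230, vy=21.100 → t=4.455, apex=27.491, x_land=15.235, impact vy=-23.448
  bounce: vy ← 0.45·23.448 = 10.552
Arc 2: start y=0.000, vy=10.552 → t=2.110, apex=5.567, x_land=22.453, impact vy=-10.552
  bounce: vy ← 0.45·10.552 = 4.748
Arc 3: start y=0.000, vy=4.748 → t=0.950, apex=1.127, x_land=25.701, impact vy=-4.748
  bounce: vy ← 0.45·4.748 = 2.137
Arc 4: start y=0.000, vy=2.137 → t=0.427, apex=0.228, x_land=27.162, impact vy=-2.137
  bounce: vy ← 0.45·2.137 = 0.962
Arc 5: start y=0.000, vy=0.962 → t=0.192, apex=0.046, x_land=27.820, impact vy=-0.962
  bounce: vy ← 0.45·0.962 = 0.433

1 4.455 27.491 15.235
2 2.110 5.567 22.453
3 0.950 1.127 25.701
4 0.427 0.228 27.162
5 0.192 0.046 27.820
final: 27.820 0.433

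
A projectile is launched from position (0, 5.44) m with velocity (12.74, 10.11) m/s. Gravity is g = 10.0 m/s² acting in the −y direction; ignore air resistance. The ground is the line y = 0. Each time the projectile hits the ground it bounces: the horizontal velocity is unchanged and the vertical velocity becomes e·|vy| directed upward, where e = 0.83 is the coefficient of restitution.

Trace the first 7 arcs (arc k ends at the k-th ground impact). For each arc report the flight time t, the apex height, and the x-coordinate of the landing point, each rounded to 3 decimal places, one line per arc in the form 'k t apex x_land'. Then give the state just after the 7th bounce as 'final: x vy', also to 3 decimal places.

Arc 1: start y=5.440, vy=10.110 → t=2.464, apex=10.551, x_land=31.387, impact vy=-14.526
  bounce: vy ← 0.83·14.526 = 12.057
Arc 2: start y=0.000, vy=12.057 → t=2.411, apex=7.268, x_land=62.107, impact vy=-12.057
  bounce: vy ← 0.83·12.057 = 10.007
Arc 3: start y=0.000, vy=10.007 → t=2.001, apex=5.007, x_land=87.605, impact vy=-10.007
  bounce: vy ← 0.83·10.007 = 8.306
Arc 4: start y=0.000, vy=8.306 → t=1.661, apex=3.449, x_land=108.769, impact vy=-8.306
  bounce: vy ← 0.83·8.306 = 6.894
Arc 5: start y=0.000, vy=6.894 → t=1.379, apex=2.376, x_land=126.335, impact vy=-6.894
  bounce: vy ← 0.83·6.894 = 5.722
Arc 6: start y=0.000, vy=5.722 → t=1.144, apex=1.637, x_land=140.914, impact vy=-5.722
  bounce: vy ← 0.83·5.722 = 4.749
Arc 7: start y=0.000, vy=4.749 → t=0.950, apex=1.128, x_land=153.015, impact vy=-4.749
  bounce: vy ← 0.83·4.749 = 3.942

1 2.464 10.551 31.387
2 2.411 7.268 62.107
3 2.001 5.007 87.605
4 1.661 3.449 108.769
5 1.379 2.376 126.335
6 1.144 1.637 140.914
7 0.950 1.128 153.015
final: 153.015 3.942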